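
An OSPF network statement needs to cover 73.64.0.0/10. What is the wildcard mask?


Subnet mask: 255.192.0.0
Wildcard = 255.255.255.255 - subnet mask
255 - 255 = 0
255 - 192 = 63
255 - 0 = 255
255 - 0 = 255
Wildcard: 0.63.255.255


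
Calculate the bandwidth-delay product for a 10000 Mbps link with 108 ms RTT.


BDP = bandwidth * RTT
= 10000 Mbps * 108 ms
= 10000 * 1e6 * 108 / 1000 bits
= 1080000000 bits
= 135000000 bytes
= 131835.9375 KB
BDP = 1080000000 bits (135000000 bytes)


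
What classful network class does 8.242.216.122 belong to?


First octet: 8
Binary: 00001000
0xxxxxxx -> Class A (1-126)
Class A, default mask 255.0.0.0 (/8)


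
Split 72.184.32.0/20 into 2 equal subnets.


New prefix = 20 + 1 = 21
Each subnet has 2048 addresses
  72.184.32.0/21
  72.184.40.0/21
Subnets: 72.184.32.0/21, 72.184.40.0/21


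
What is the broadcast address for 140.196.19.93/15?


Network: 140.196.0.0/15
Host bits = 17
Set all host bits to 1:
Broadcast: 140.197.255.255


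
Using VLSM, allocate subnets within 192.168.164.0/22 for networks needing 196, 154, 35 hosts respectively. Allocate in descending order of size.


196 hosts -> /24 (254 usable): 192.168.164.0/24
154 hosts -> /24 (254 usable): 192.168.165.0/24
35 hosts -> /26 (62 usable): 192.168.166.0/26
Allocation: 192.168.164.0/24 (196 hosts, 254 usable); 192.168.165.0/24 (154 hosts, 254 usable); 192.168.166.0/26 (35 hosts, 62 usable)


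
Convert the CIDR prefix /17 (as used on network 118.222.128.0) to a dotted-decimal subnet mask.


/17 means 17 network bits, 15 host bits
Binary: 11111111111111111000000000000000
Mask: 255.255.128.0


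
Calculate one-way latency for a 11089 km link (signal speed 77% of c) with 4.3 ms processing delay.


Speed = 0.77 * 3e5 km/s = 231000 km/s
Propagation delay = 11089 / 231000 = 0.048 s = 48.0043 ms
Processing delay = 4.3 ms
Total one-way latency = 52.3043 ms


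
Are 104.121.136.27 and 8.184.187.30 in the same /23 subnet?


Mask: 255.255.254.0
104.121.136.27 AND mask = 104.121.136.0
8.184.187.30 AND mask = 8.184.186.0
No, different subnets (104.121.136.0 vs 8.184.186.0)


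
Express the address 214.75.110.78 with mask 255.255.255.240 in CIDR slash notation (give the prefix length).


Binary: 11111111.11111111.11111111.11110000
Count leading 1s
Prefix: /28


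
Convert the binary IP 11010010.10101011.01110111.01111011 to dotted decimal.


11010010 = 210
10101011 = 171
01110111 = 119
01111011 = 123
IP: 210.171.119.123


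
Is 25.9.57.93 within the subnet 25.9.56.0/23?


Subnet network: 25.9.56.0
Test IP AND mask: 25.9.56.0
Yes, 25.9.57.93 is in 25.9.56.0/23


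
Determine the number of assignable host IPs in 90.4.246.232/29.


Host bits = 32 - 29 = 3
Total addresses = 2^3 = 8
Usable = total - 2 (network and broadcast)
Usable hosts: 6


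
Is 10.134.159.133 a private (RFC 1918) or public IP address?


RFC 1918 private ranges:
  10.0.0.0/8 (10.0.0.0 - 10.255.255.255)
  172.16.0.0/12 (172.16.0.0 - 172.31.255.255)
  192.168.0.0/16 (192.168.0.0 - 192.168.255.255)
Private (in 10.0.0.0/8)


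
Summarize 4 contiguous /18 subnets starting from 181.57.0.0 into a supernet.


Original prefix: /18
Number of subnets: 4 = 2^2
New prefix = 18 - 2 = 16
Supernet: 181.57.0.0/16


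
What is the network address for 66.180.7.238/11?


IP:   01000010.10110100.00000111.11101110
Mask: 11111111.11100000.00000000.00000000
AND operation:
Net:  01000010.10100000.00000000.00000000
Network: 66.160.0.0/11


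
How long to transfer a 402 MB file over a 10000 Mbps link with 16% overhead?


Effective throughput = 10000 * (1 - 16/100) = 8400 Mbps
File size in Mb = 402 * 8 = 3216 Mb
Time = 3216 / 8400
Time = 0.3829 seconds


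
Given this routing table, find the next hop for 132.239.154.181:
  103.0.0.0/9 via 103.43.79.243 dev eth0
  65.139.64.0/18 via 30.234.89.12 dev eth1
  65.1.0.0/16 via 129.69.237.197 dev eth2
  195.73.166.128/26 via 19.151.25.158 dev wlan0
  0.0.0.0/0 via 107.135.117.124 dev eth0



Longest prefix match for 132.239.154.181:
  /9 103.0.0.0: no
  /18 65.139.64.0: no
  /16 65.1.0.0: no
  /26 195.73.166.128: no
  /0 0.0.0.0: MATCH
Selected: next-hop 107.135.117.124 via eth0 (matched /0)


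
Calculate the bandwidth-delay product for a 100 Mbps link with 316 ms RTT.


BDP = bandwidth * RTT
= 100 Mbps * 316 ms
= 100 * 1e6 * 316 / 1000 bits
= 31600000 bits
= 3950000 bytes
= 3857.4219 KB
BDP = 31600000 bits (3950000 bytes)


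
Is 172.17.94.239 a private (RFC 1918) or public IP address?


RFC 1918 private ranges:
  10.0.0.0/8 (10.0.0.0 - 10.255.255.255)
  172.16.0.0/12 (172.16.0.0 - 172.31.255.255)
  192.168.0.0/16 (192.168.0.0 - 192.168.255.255)
Private (in 172.16.0.0/12)


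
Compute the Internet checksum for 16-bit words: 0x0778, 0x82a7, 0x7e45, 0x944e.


Sum all words (with carry folding):
+ 0x0778 = 0x0778
+ 0x82a7 = 0x8a1f
+ 0x7e45 = 0x0865
+ 0x944e = 0x9cb3
One's complement: ~0x9cb3
Checksum = 0x634c


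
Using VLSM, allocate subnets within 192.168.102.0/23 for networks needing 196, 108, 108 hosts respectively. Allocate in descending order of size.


196 hosts -> /24 (254 usable): 192.168.102.0/24
108 hosts -> /25 (126 usable): 192.168.103.0/25
108 hosts -> /25 (126 usable): 192.168.103.128/25
Allocation: 192.168.102.0/24 (196 hosts, 254 usable); 192.168.103.0/25 (108 hosts, 126 usable); 192.168.103.128/25 (108 hosts, 126 usable)


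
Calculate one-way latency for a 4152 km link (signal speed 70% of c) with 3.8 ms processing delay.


Speed = 0.7 * 3e5 km/s = 210000 km/s
Propagation delay = 4152 / 210000 = 0.0198 s = 19.7714 ms
Processing delay = 3.8 ms
Total one-way latency = 23.5714 ms


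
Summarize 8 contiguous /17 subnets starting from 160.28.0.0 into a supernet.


Original prefix: /17
Number of subnets: 8 = 2^3
New prefix = 17 - 3 = 14
Supernet: 160.28.0.0/14


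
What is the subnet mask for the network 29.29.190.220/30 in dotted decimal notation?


/30 means 30 network bits, 2 host bits
Binary: 11111111111111111111111111111100
Mask: 255.255.255.252


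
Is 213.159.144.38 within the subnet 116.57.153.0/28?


Subnet network: 116.57.153.0
Test IP AND mask: 213.159.144.32
No, 213.159.144.38 is not in 116.57.153.0/28


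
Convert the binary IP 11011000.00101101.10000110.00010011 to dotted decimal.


11011000 = 216
00101101 = 45
10000110 = 134
00010011 = 19
IP: 216.45.134.19


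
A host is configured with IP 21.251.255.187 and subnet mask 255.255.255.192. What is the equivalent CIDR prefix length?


Binary: 11111111.11111111.11111111.11000000
Count leading 1s
Prefix: /26


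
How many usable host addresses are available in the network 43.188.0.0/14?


Host bits = 32 - 14 = 18
Total addresses = 2^18 = 262144
Usable = total - 2 (network and broadcast)
Usable hosts: 262142


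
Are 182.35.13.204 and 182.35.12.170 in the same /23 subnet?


Mask: 255.255.254.0
182.35.13.204 AND mask = 182.35.12.0
182.35.12.170 AND mask = 182.35.12.0
Yes, same subnet (182.35.12.0)


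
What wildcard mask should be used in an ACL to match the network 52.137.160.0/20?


Subnet mask: 255.255.240.0
Wildcard = 255.255.255.255 - subnet mask
255 - 255 = 0
255 - 255 = 0
255 - 240 = 15
255 - 0 = 255
Wildcard: 0.0.15.255


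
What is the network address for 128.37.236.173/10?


IP:   10000000.00100101.11101100.10101101
Mask: 11111111.11000000.00000000.00000000
AND operation:
Net:  10000000.00000000.00000000.00000000
Network: 128.0.0.0/10


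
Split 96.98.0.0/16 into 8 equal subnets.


New prefix = 16 + 3 = 19
Each subnet has 8192 addresses
  96.98.0.0/19
  96.98.32.0/19
  96.98.64.0/19
  96.98.96.0/19
  96.98.128.0/19
  96.98.160.0/19
  96.98.192.0/19
  96.98.224.0/19
Subnets: 96.98.0.0/19, 96.98.32.0/19, 96.98.64.0/19, 96.98.96.0/19, 96.98.128.0/19, 96.98.160.0/19, 96.98.192.0/19, 96.98.224.0/19


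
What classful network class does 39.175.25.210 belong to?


First octet: 39
Binary: 00100111
0xxxxxxx -> Class A (1-126)
Class A, default mask 255.0.0.0 (/8)


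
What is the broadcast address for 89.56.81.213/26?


Network: 89.56.81.192/26
Host bits = 6
Set all host bits to 1:
Broadcast: 89.56.81.255


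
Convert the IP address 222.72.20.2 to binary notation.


222 = 11011110
72 = 01001000
20 = 00010100
2 = 00000010
Binary: 11011110.01001000.00010100.00000010


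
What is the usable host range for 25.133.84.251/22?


Network: 25.133.84.0
Broadcast: 25.133.87.255
First usable = network + 1
Last usable = broadcast - 1
Range: 25.133.84.1 to 25.133.87.254


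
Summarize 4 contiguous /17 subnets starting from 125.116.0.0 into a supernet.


Original prefix: /17
Number of subnets: 4 = 2^2
New prefix = 17 - 2 = 15
Supernet: 125.116.0.0/15


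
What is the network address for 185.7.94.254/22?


IP:   10111001.00000111.01011110.11111110
Mask: 11111111.11111111.11111100.00000000
AND operation:
Net:  10111001.00000111.01011100.00000000
Network: 185.7.92.0/22


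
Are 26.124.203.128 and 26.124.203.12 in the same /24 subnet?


Mask: 255.255.255.0
26.124.203.128 AND mask = 26.124.203.0
26.124.203.12 AND mask = 26.124.203.0
Yes, same subnet (26.124.203.0)


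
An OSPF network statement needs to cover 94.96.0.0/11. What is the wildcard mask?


Subnet mask: 255.224.0.0
Wildcard = 255.255.255.255 - subnet mask
255 - 255 = 0
255 - 224 = 31
255 - 0 = 255
255 - 0 = 255
Wildcard: 0.31.255.255


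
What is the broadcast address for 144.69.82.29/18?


Network: 144.69.64.0/18
Host bits = 14
Set all host bits to 1:
Broadcast: 144.69.127.255


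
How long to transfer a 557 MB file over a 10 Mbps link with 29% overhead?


Effective throughput = 10 * (1 - 29/100) = 7.1 Mbps
File size in Mb = 557 * 8 = 4456 Mb
Time = 4456 / 7.1
Time = 627.6056 seconds


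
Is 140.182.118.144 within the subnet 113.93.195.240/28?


Subnet network: 113.93.195.240
Test IP AND mask: 140.182.118.144
No, 140.182.118.144 is not in 113.93.195.240/28


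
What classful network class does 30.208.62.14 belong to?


First octet: 30
Binary: 00011110
0xxxxxxx -> Class A (1-126)
Class A, default mask 255.0.0.0 (/8)


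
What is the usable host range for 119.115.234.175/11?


Network: 119.96.0.0
Broadcast: 119.127.255.255
First usable = network + 1
Last usable = broadcast - 1
Range: 119.96.0.1 to 119.127.255.254


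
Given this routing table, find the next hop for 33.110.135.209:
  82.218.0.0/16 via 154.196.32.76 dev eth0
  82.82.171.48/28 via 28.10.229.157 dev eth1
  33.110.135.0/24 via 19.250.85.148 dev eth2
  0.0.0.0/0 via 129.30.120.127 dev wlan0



Longest prefix match for 33.110.135.209:
  /16 82.218.0.0: no
  /28 82.82.171.48: no
  /24 33.110.135.0: MATCH
  /0 0.0.0.0: MATCH
Selected: next-hop 19.250.85.148 via eth2 (matched /24)


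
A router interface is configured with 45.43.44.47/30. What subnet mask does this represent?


/30 means 30 network bits, 2 host bits
Binary: 11111111111111111111111111111100
Mask: 255.255.255.252


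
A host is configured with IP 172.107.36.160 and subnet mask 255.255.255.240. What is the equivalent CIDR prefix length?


Binary: 11111111.11111111.11111111.11110000
Count leading 1s
Prefix: /28


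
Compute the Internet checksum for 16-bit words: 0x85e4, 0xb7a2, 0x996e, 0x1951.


Sum all words (with carry folding):
+ 0x85e4 = 0x85e4
+ 0xb7a2 = 0x3d87
+ 0x996e = 0xd6f5
+ 0x1951 = 0xf046
One's complement: ~0xf046
Checksum = 0x0fb9


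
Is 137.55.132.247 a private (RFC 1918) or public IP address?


RFC 1918 private ranges:
  10.0.0.0/8 (10.0.0.0 - 10.255.255.255)
  172.16.0.0/12 (172.16.0.0 - 172.31.255.255)
  192.168.0.0/16 (192.168.0.0 - 192.168.255.255)
Public (not in any RFC 1918 range)


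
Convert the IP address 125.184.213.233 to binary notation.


125 = 01111101
184 = 10111000
213 = 11010101
233 = 11101001
Binary: 01111101.10111000.11010101.11101001


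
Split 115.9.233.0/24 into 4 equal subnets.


New prefix = 24 + 2 = 26
Each subnet has 64 addresses
  115.9.233.0/26
  115.9.233.64/26
  115.9.233.128/26
  115.9.233.192/26
Subnets: 115.9.233.0/26, 115.9.233.64/26, 115.9.233.128/26, 115.9.233.192/26


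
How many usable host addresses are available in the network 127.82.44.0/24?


Host bits = 32 - 24 = 8
Total addresses = 2^8 = 256
Usable = total - 2 (network and broadcast)
Usable hosts: 254


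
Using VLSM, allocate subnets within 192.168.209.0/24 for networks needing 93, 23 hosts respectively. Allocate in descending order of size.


93 hosts -> /25 (126 usable): 192.168.209.0/25
23 hosts -> /27 (30 usable): 192.168.209.128/27
Allocation: 192.168.209.0/25 (93 hosts, 126 usable); 192.168.209.128/27 (23 hosts, 30 usable)


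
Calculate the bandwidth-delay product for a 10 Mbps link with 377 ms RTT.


BDP = bandwidth * RTT
= 10 Mbps * 377 ms
= 10 * 1e6 * 377 / 1000 bits
= 3770000 bits
= 471250 bytes
= 460.2051 KB
BDP = 3770000 bits (471250 bytes)


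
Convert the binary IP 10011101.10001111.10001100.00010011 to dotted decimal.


10011101 = 157
10001111 = 143
10001100 = 140
00010011 = 19
IP: 157.143.140.19


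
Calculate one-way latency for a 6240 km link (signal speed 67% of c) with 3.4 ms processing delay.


Speed = 0.67 * 3e5 km/s = 201000 km/s
Propagation delay = 6240 / 201000 = 0.031 s = 31.0448 ms
Processing delay = 3.4 ms
Total one-way latency = 34.4448 ms


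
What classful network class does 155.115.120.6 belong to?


First octet: 155
Binary: 10011011
10xxxxxx -> Class B (128-191)
Class B, default mask 255.255.0.0 (/16)


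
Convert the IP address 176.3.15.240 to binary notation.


176 = 10110000
3 = 00000011
15 = 00001111
240 = 11110000
Binary: 10110000.00000011.00001111.11110000


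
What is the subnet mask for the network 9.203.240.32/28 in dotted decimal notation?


/28 means 28 network bits, 4 host bits
Binary: 11111111111111111111111111110000
Mask: 255.255.255.240


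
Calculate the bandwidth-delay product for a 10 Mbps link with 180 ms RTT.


BDP = bandwidth * RTT
= 10 Mbps * 180 ms
= 10 * 1e6 * 180 / 1000 bits
= 1800000 bits
= 225000 bytes
= 219.7266 KB
BDP = 1800000 bits (225000 bytes)


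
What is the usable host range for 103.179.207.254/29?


Network: 103.179.207.248
Broadcast: 103.179.207.255
First usable = network + 1
Last usable = broadcast - 1
Range: 103.179.207.249 to 103.179.207.254


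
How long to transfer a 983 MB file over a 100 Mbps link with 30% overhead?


Effective throughput = 100 * (1 - 30/100) = 70 Mbps
File size in Mb = 983 * 8 = 7864 Mb
Time = 7864 / 70
Time = 112.3429 seconds


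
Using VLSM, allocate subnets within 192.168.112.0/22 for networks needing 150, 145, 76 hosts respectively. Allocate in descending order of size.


150 hosts -> /24 (254 usable): 192.168.112.0/24
145 hosts -> /24 (254 usable): 192.168.113.0/24
76 hosts -> /25 (126 usable): 192.168.114.0/25
Allocation: 192.168.112.0/24 (150 hosts, 254 usable); 192.168.113.0/24 (145 hosts, 254 usable); 192.168.114.0/25 (76 hosts, 126 usable)


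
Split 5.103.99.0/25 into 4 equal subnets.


New prefix = 25 + 2 = 27
Each subnet has 32 addresses
  5.103.99.0/27
  5.103.99.32/27
  5.103.99.64/27
  5.103.99.96/27
Subnets: 5.103.99.0/27, 5.103.99.32/27, 5.103.99.64/27, 5.103.99.96/27


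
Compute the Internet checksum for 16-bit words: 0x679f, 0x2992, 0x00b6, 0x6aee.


Sum all words (with carry folding):
+ 0x679f = 0x679f
+ 0x2992 = 0x9131
+ 0x00b6 = 0x91e7
+ 0x6aee = 0xfcd5
One's complement: ~0xfcd5
Checksum = 0x032a


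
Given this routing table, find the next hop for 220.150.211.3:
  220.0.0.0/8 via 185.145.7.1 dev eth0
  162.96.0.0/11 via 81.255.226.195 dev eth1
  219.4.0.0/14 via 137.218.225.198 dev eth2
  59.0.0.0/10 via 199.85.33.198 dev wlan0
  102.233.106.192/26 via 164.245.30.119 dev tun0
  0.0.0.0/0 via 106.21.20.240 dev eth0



Longest prefix match for 220.150.211.3:
  /8 220.0.0.0: MATCH
  /11 162.96.0.0: no
  /14 219.4.0.0: no
  /10 59.0.0.0: no
  /26 102.233.106.192: no
  /0 0.0.0.0: MATCH
Selected: next-hop 185.145.7.1 via eth0 (matched /8)


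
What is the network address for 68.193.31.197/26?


IP:   01000100.11000001.00011111.11000101
Mask: 11111111.11111111.11111111.11000000
AND operation:
Net:  01000100.11000001.00011111.11000000
Network: 68.193.31.192/26


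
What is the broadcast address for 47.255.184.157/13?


Network: 47.248.0.0/13
Host bits = 19
Set all host bits to 1:
Broadcast: 47.255.255.255


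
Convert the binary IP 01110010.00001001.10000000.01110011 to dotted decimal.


01110010 = 114
00001001 = 9
10000000 = 128
01110011 = 115
IP: 114.9.128.115


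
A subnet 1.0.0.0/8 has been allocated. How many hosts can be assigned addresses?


Host bits = 32 - 8 = 24
Total addresses = 2^24 = 16777216
Usable = total - 2 (network and broadcast)
Usable hosts: 16777214


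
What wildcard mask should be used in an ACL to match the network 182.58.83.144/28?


Subnet mask: 255.255.255.240
Wildcard = 255.255.255.255 - subnet mask
255 - 255 = 0
255 - 255 = 0
255 - 255 = 0
255 - 240 = 15
Wildcard: 0.0.0.15


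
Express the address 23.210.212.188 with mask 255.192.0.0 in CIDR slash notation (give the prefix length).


Binary: 11111111.11000000.00000000.00000000
Count leading 1s
Prefix: /10


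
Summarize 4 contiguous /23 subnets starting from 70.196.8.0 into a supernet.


Original prefix: /23
Number of subnets: 4 = 2^2
New prefix = 23 - 2 = 21
Supernet: 70.196.8.0/21


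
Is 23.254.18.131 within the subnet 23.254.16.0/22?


Subnet network: 23.254.16.0
Test IP AND mask: 23.254.16.0
Yes, 23.254.18.131 is in 23.254.16.0/22


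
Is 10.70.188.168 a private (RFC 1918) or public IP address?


RFC 1918 private ranges:
  10.0.0.0/8 (10.0.0.0 - 10.255.255.255)
  172.16.0.0/12 (172.16.0.0 - 172.31.255.255)
  192.168.0.0/16 (192.168.0.0 - 192.168.255.255)
Private (in 10.0.0.0/8)


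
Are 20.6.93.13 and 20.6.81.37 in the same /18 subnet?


Mask: 255.255.192.0
20.6.93.13 AND mask = 20.6.64.0
20.6.81.37 AND mask = 20.6.64.0
Yes, same subnet (20.6.64.0)


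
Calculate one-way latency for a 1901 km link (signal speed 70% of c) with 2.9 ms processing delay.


Speed = 0.7 * 3e5 km/s = 210000 km/s
Propagation delay = 1901 / 210000 = 0.0091 s = 9.0524 ms
Processing delay = 2.9 ms
Total one-way latency = 11.9524 ms


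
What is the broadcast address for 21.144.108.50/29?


Network: 21.144.108.48/29
Host bits = 3
Set all host bits to 1:
Broadcast: 21.144.108.55


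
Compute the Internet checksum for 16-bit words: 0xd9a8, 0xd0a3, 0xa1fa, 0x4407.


Sum all words (with carry folding):
+ 0xd9a8 = 0xd9a8
+ 0xd0a3 = 0xaa4c
+ 0xa1fa = 0x4c47
+ 0x4407 = 0x904e
One's complement: ~0x904e
Checksum = 0x6fb1


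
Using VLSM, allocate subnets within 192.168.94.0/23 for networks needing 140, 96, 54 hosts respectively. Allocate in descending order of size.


140 hosts -> /24 (254 usable): 192.168.94.0/24
96 hosts -> /25 (126 usable): 192.168.95.0/25
54 hosts -> /26 (62 usable): 192.168.95.128/26
Allocation: 192.168.94.0/24 (140 hosts, 254 usable); 192.168.95.0/25 (96 hosts, 126 usable); 192.168.95.128/26 (54 hosts, 62 usable)


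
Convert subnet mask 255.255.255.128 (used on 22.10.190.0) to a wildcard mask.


Subnet mask: 255.255.255.128
Wildcard = 255.255.255.255 - subnet mask
255 - 255 = 0
255 - 255 = 0
255 - 255 = 0
255 - 128 = 127
Wildcard: 0.0.0.127


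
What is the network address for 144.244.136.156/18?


IP:   10010000.11110100.10001000.10011100
Mask: 11111111.11111111.11000000.00000000
AND operation:
Net:  10010000.11110100.10000000.00000000
Network: 144.244.128.0/18


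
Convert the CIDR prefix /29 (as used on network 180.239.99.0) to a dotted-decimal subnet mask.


/29 means 29 network bits, 3 host bits
Binary: 11111111111111111111111111111000
Mask: 255.255.255.248


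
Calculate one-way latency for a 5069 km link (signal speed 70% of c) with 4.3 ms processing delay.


Speed = 0.7 * 3e5 km/s = 210000 km/s
Propagation delay = 5069 / 210000 = 0.0241 s = 24.1381 ms
Processing delay = 4.3 ms
Total one-way latency = 28.4381 ms


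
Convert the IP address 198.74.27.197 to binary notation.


198 = 11000110
74 = 01001010
27 = 00011011
197 = 11000101
Binary: 11000110.01001010.00011011.11000101


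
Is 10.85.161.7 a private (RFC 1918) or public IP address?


RFC 1918 private ranges:
  10.0.0.0/8 (10.0.0.0 - 10.255.255.255)
  172.16.0.0/12 (172.16.0.0 - 172.31.255.255)
  192.168.0.0/16 (192.168.0.0 - 192.168.255.255)
Private (in 10.0.0.0/8)


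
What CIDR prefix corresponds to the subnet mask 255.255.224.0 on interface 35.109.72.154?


Binary: 11111111.11111111.11100000.00000000
Count leading 1s
Prefix: /19


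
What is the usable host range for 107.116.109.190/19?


Network: 107.116.96.0
Broadcast: 107.116.127.255
First usable = network + 1
Last usable = broadcast - 1
Range: 107.116.96.1 to 107.116.127.254


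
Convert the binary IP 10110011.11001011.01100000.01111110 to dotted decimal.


10110011 = 179
11001011 = 203
01100000 = 96
01111110 = 126
IP: 179.203.96.126


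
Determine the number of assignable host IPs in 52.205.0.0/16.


Host bits = 32 - 16 = 16
Total addresses = 2^16 = 65536
Usable = total - 2 (network and broadcast)
Usable hosts: 65534


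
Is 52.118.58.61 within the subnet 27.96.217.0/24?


Subnet network: 27.96.217.0
Test IP AND mask: 52.118.58.0
No, 52.118.58.61 is not in 27.96.217.0/24


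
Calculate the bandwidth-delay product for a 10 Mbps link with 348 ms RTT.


BDP = bandwidth * RTT
= 10 Mbps * 348 ms
= 10 * 1e6 * 348 / 1000 bits
= 3480000 bits
= 435000 bytes
= 424.8047 KB
BDP = 3480000 bits (435000 bytes)


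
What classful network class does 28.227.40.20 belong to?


First octet: 28
Binary: 00011100
0xxxxxxx -> Class A (1-126)
Class A, default mask 255.0.0.0 (/8)


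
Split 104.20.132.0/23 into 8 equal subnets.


New prefix = 23 + 3 = 26
Each subnet has 64 addresses
  104.20.132.0/26
  104.20.132.64/26
  104.20.132.128/26
  104.20.132.192/26
  104.20.133.0/26
  104.20.133.64/26
  104.20.133.128/26
  104.20.133.192/26
Subnets: 104.20.132.0/26, 104.20.132.64/26, 104.20.132.128/26, 104.20.132.192/26, 104.20.133.0/26, 104.20.133.64/26, 104.20.133.128/26, 104.20.133.192/26


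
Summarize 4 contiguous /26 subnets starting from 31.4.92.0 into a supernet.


Original prefix: /26
Number of subnets: 4 = 2^2
New prefix = 26 - 2 = 24
Supernet: 31.4.92.0/24


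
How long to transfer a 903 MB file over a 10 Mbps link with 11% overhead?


Effective throughput = 10 * (1 - 11/100) = 8.9 Mbps
File size in Mb = 903 * 8 = 7224 Mb
Time = 7224 / 8.9
Time = 811.6854 seconds


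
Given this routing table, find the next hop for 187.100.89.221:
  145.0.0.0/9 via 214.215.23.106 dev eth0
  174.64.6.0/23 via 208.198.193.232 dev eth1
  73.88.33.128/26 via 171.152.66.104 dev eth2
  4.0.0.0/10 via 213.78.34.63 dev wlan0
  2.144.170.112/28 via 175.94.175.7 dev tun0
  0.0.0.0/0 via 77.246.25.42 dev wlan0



Longest prefix match for 187.100.89.221:
  /9 145.0.0.0: no
  /23 174.64.6.0: no
  /26 73.88.33.128: no
  /10 4.0.0.0: no
  /28 2.144.170.112: no
  /0 0.0.0.0: MATCH
Selected: next-hop 77.246.25.42 via wlan0 (matched /0)


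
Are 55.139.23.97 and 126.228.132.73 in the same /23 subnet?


Mask: 255.255.254.0
55.139.23.97 AND mask = 55.139.22.0
126.228.132.73 AND mask = 126.228.132.0
No, different subnets (55.139.22.0 vs 126.228.132.0)


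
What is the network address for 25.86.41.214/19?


IP:   00011001.01010110.00101001.11010110
Mask: 11111111.11111111.11100000.00000000
AND operation:
Net:  00011001.01010110.00100000.00000000
Network: 25.86.32.0/19


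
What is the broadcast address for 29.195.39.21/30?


Network: 29.195.39.20/30
Host bits = 2
Set all host bits to 1:
Broadcast: 29.195.39.23


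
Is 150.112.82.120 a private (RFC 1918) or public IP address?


RFC 1918 private ranges:
  10.0.0.0/8 (10.0.0.0 - 10.255.255.255)
  172.16.0.0/12 (172.16.0.0 - 172.31.255.255)
  192.168.0.0/16 (192.168.0.0 - 192.168.255.255)
Public (not in any RFC 1918 range)


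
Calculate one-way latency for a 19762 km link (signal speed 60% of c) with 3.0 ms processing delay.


Speed = 0.6 * 3e5 km/s = 180000 km/s
Propagation delay = 19762 / 180000 = 0.1098 s = 109.7889 ms
Processing delay = 3.0 ms
Total one-way latency = 112.7889 ms


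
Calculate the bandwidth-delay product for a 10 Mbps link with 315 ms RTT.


BDP = bandwidth * RTT
= 10 Mbps * 315 ms
= 10 * 1e6 * 315 / 1000 bits
= 3150000 bits
= 393750 bytes
= 384.5215 KB
BDP = 3150000 bits (393750 bytes)


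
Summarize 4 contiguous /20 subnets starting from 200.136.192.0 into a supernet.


Original prefix: /20
Number of subnets: 4 = 2^2
New prefix = 20 - 2 = 18
Supernet: 200.136.192.0/18


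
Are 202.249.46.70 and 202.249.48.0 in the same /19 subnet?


Mask: 255.255.224.0
202.249.46.70 AND mask = 202.249.32.0
202.249.48.0 AND mask = 202.249.32.0
Yes, same subnet (202.249.32.0)


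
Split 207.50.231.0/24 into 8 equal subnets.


New prefix = 24 + 3 = 27
Each subnet has 32 addresses
  207.50.231.0/27
  207.50.231.32/27
  207.50.231.64/27
  207.50.231.96/27
  207.50.231.128/27
  207.50.231.160/27
  207.50.231.192/27
  207.50.231.224/27
Subnets: 207.50.231.0/27, 207.50.231.32/27, 207.50.231.64/27, 207.50.231.96/27, 207.50.231.128/27, 207.50.231.160/27, 207.50.231.192/27, 207.50.231.224/27


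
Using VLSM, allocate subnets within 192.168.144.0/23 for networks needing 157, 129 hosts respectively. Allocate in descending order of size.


157 hosts -> /24 (254 usable): 192.168.144.0/24
129 hosts -> /24 (254 usable): 192.168.145.0/24
Allocation: 192.168.144.0/24 (157 hosts, 254 usable); 192.168.145.0/24 (129 hosts, 254 usable)


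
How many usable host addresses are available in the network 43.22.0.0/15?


Host bits = 32 - 15 = 17
Total addresses = 2^17 = 131072
Usable = total - 2 (network and broadcast)
Usable hosts: 131070


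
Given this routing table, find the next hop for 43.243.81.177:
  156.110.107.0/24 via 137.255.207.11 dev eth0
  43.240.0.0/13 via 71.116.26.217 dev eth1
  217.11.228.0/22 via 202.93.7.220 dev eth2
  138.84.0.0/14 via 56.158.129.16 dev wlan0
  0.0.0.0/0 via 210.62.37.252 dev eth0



Longest prefix match for 43.243.81.177:
  /24 156.110.107.0: no
  /13 43.240.0.0: MATCH
  /22 217.11.228.0: no
  /14 138.84.0.0: no
  /0 0.0.0.0: MATCH
Selected: next-hop 71.116.26.217 via eth1 (matched /13)


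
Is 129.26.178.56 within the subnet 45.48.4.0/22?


Subnet network: 45.48.4.0
Test IP AND mask: 129.26.176.0
No, 129.26.178.56 is not in 45.48.4.0/22


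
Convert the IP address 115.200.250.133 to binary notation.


115 = 01110011
200 = 11001000
250 = 11111010
133 = 10000101
Binary: 01110011.11001000.11111010.10000101


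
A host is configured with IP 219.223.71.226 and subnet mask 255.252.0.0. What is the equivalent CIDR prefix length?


Binary: 11111111.11111100.00000000.00000000
Count leading 1s
Prefix: /14


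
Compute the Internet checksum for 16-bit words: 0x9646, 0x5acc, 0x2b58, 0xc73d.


Sum all words (with carry folding):
+ 0x9646 = 0x9646
+ 0x5acc = 0xf112
+ 0x2b58 = 0x1c6b
+ 0xc73d = 0xe3a8
One's complement: ~0xe3a8
Checksum = 0x1c57


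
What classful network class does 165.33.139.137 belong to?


First octet: 165
Binary: 10100101
10xxxxxx -> Class B (128-191)
Class B, default mask 255.255.0.0 (/16)


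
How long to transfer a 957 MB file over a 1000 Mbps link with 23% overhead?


Effective throughput = 1000 * (1 - 23/100) = 770 Mbps
File size in Mb = 957 * 8 = 7656 Mb
Time = 7656 / 770
Time = 9.9429 seconds


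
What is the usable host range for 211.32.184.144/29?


Network: 211.32.184.144
Broadcast: 211.32.184.151
First usable = network + 1
Last usable = broadcast - 1
Range: 211.32.184.145 to 211.32.184.150


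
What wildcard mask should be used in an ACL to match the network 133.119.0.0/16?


Subnet mask: 255.255.0.0
Wildcard = 255.255.255.255 - subnet mask
255 - 255 = 0
255 - 255 = 0
255 - 0 = 255
255 - 0 = 255
Wildcard: 0.0.255.255


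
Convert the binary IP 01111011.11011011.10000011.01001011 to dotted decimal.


01111011 = 123
11011011 = 219
10000011 = 131
01001011 = 75
IP: 123.219.131.75


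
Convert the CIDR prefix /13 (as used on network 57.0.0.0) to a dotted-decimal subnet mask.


/13 means 13 network bits, 19 host bits
Binary: 11111111111110000000000000000000
Mask: 255.248.0.0


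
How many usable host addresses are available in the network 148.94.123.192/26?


Host bits = 32 - 26 = 6
Total addresses = 2^6 = 64
Usable = total - 2 (network and broadcast)
Usable hosts: 62


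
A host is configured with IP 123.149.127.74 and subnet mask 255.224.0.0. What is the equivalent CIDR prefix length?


Binary: 11111111.11100000.00000000.00000000
Count leading 1s
Prefix: /11


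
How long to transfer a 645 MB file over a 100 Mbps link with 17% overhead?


Effective throughput = 100 * (1 - 17/100) = 83 Mbps
File size in Mb = 645 * 8 = 5160 Mb
Time = 5160 / 83
Time = 62.1687 seconds


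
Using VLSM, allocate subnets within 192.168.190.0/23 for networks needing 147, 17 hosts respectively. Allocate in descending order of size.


147 hosts -> /24 (254 usable): 192.168.190.0/24
17 hosts -> /27 (30 usable): 192.168.191.0/27
Allocation: 192.168.190.0/24 (147 hosts, 254 usable); 192.168.191.0/27 (17 hosts, 30 usable)


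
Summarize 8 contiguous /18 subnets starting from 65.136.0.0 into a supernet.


Original prefix: /18
Number of subnets: 8 = 2^3
New prefix = 18 - 3 = 15
Supernet: 65.136.0.0/15


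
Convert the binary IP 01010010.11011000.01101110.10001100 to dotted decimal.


01010010 = 82
11011000 = 216
01101110 = 110
10001100 = 140
IP: 82.216.110.140


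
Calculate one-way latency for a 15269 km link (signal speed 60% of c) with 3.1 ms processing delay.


Speed = 0.6 * 3e5 km/s = 180000 km/s
Propagation delay = 15269 / 180000 = 0.0848 s = 84.8278 ms
Processing delay = 3.1 ms
Total one-way latency = 87.9278 ms


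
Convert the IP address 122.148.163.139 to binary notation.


122 = 01111010
148 = 10010100
163 = 10100011
139 = 10001011
Binary: 01111010.10010100.10100011.10001011


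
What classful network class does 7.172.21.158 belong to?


First octet: 7
Binary: 00000111
0xxxxxxx -> Class A (1-126)
Class A, default mask 255.0.0.0 (/8)


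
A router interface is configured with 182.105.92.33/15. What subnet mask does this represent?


/15 means 15 network bits, 17 host bits
Binary: 11111111111111100000000000000000
Mask: 255.254.0.0


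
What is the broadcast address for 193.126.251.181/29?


Network: 193.126.251.176/29
Host bits = 3
Set all host bits to 1:
Broadcast: 193.126.251.183


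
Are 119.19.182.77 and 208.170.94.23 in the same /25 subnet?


Mask: 255.255.255.128
119.19.182.77 AND mask = 119.19.182.0
208.170.94.23 AND mask = 208.170.94.0
No, different subnets (119.19.182.0 vs 208.170.94.0)


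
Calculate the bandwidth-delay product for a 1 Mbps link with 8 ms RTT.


BDP = bandwidth * RTT
= 1 Mbps * 8 ms
= 1 * 1e6 * 8 / 1000 bits
= 8000 bits
= 1000 bytes
BDP = 8000 bits (1000 bytes)


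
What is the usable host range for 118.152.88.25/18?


Network: 118.152.64.0
Broadcast: 118.152.127.255
First usable = network + 1
Last usable = broadcast - 1
Range: 118.152.64.1 to 118.152.127.254


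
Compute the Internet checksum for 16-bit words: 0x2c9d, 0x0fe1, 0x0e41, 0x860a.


Sum all words (with carry folding):
+ 0x2c9d = 0x2c9d
+ 0x0fe1 = 0x3c7e
+ 0x0e41 = 0x4abf
+ 0x860a = 0xd0c9
One's complement: ~0xd0c9
Checksum = 0x2f36


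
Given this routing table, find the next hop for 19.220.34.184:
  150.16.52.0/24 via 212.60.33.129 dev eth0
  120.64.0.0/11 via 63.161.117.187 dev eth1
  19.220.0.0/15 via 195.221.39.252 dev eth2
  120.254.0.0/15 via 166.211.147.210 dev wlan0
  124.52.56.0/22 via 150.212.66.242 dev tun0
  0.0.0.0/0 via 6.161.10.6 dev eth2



Longest prefix match for 19.220.34.184:
  /24 150.16.52.0: no
  /11 120.64.0.0: no
  /15 19.220.0.0: MATCH
  /15 120.254.0.0: no
  /22 124.52.56.0: no
  /0 0.0.0.0: MATCH
Selected: next-hop 195.221.39.252 via eth2 (matched /15)


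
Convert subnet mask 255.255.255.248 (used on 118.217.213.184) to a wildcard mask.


Subnet mask: 255.255.255.248
Wildcard = 255.255.255.255 - subnet mask
255 - 255 = 0
255 - 255 = 0
255 - 255 = 0
255 - 248 = 7
Wildcard: 0.0.0.7


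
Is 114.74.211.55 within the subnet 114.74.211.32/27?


Subnet network: 114.74.211.32
Test IP AND mask: 114.74.211.32
Yes, 114.74.211.55 is in 114.74.211.32/27


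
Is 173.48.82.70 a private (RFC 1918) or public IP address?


RFC 1918 private ranges:
  10.0.0.0/8 (10.0.0.0 - 10.255.255.255)
  172.16.0.0/12 (172.16.0.0 - 172.31.255.255)
  192.168.0.0/16 (192.168.0.0 - 192.168.255.255)
Public (not in any RFC 1918 range)


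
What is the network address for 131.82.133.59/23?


IP:   10000011.01010010.10000101.00111011
Mask: 11111111.11111111.11111110.00000000
AND operation:
Net:  10000011.01010010.10000100.00000000
Network: 131.82.132.0/23


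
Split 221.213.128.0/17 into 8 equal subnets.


New prefix = 17 + 3 = 20
Each subnet has 4096 addresses
  221.213.128.0/20
  221.213.144.0/20
  221.213.160.0/20
  221.213.176.0/20
  221.213.192.0/20
  221.213.208.0/20
  221.213.224.0/20
  221.213.240.0/20
Subnets: 221.213.128.0/20, 221.213.144.0/20, 221.213.160.0/20, 221.213.176.0/20, 221.213.192.0/20, 221.213.208.0/20, 221.213.224.0/20, 221.213.240.0/20


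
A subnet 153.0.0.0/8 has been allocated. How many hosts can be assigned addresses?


Host bits = 32 - 8 = 24
Total addresses = 2^24 = 16777216
Usable = total - 2 (network and broadcast)
Usable hosts: 16777214


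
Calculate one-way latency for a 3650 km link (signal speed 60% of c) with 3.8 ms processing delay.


Speed = 0.6 * 3e5 km/s = 180000 km/s
Propagation delay = 3650 / 180000 = 0.0203 s = 20.2778 ms
Processing delay = 3.8 ms
Total one-way latency = 24.0778 ms


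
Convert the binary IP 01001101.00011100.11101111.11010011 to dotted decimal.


01001101 = 77
00011100 = 28
11101111 = 239
11010011 = 211
IP: 77.28.239.211


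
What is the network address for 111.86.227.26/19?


IP:   01101111.01010110.11100011.00011010
Mask: 11111111.11111111.11100000.00000000
AND operation:
Net:  01101111.01010110.11100000.00000000
Network: 111.86.224.0/19


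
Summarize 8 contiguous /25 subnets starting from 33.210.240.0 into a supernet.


Original prefix: /25
Number of subnets: 8 = 2^3
New prefix = 25 - 3 = 22
Supernet: 33.210.240.0/22


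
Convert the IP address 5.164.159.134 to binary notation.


5 = 00000101
164 = 10100100
159 = 10011111
134 = 10000110
Binary: 00000101.10100100.10011111.10000110


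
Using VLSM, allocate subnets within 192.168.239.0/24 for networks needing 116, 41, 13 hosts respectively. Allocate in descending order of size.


116 hosts -> /25 (126 usable): 192.168.239.0/25
41 hosts -> /26 (62 usable): 192.168.239.128/26
13 hosts -> /28 (14 usable): 192.168.239.192/28
Allocation: 192.168.239.0/25 (116 hosts, 126 usable); 192.168.239.128/26 (41 hosts, 62 usable); 192.168.239.192/28 (13 hosts, 14 usable)


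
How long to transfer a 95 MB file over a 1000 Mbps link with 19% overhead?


Effective throughput = 1000 * (1 - 19/100) = 810 Mbps
File size in Mb = 95 * 8 = 760 Mb
Time = 760 / 810
Time = 0.9383 seconds


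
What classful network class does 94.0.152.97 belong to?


First octet: 94
Binary: 01011110
0xxxxxxx -> Class A (1-126)
Class A, default mask 255.0.0.0 (/8)


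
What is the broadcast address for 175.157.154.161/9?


Network: 175.128.0.0/9
Host bits = 23
Set all host bits to 1:
Broadcast: 175.255.255.255


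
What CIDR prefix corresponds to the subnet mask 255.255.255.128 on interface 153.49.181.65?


Binary: 11111111.11111111.11111111.10000000
Count leading 1s
Prefix: /25


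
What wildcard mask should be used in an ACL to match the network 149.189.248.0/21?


Subnet mask: 255.255.248.0
Wildcard = 255.255.255.255 - subnet mask
255 - 255 = 0
255 - 255 = 0
255 - 248 = 7
255 - 0 = 255
Wildcard: 0.0.7.255


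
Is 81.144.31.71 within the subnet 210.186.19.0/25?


Subnet network: 210.186.19.0
Test IP AND mask: 81.144.31.0
No, 81.144.31.71 is not in 210.186.19.0/25


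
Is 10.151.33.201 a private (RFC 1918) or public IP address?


RFC 1918 private ranges:
  10.0.0.0/8 (10.0.0.0 - 10.255.255.255)
  172.16.0.0/12 (172.16.0.0 - 172.31.255.255)
  192.168.0.0/16 (192.168.0.0 - 192.168.255.255)
Private (in 10.0.0.0/8)


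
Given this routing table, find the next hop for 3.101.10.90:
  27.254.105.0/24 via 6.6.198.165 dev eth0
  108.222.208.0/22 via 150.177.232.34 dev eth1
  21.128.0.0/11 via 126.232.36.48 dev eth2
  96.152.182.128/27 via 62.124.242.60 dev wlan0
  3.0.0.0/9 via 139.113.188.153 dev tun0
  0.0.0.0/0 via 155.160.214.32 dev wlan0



Longest prefix match for 3.101.10.90:
  /24 27.254.105.0: no
  /22 108.222.208.0: no
  /11 21.128.0.0: no
  /27 96.152.182.128: no
  /9 3.0.0.0: MATCH
  /0 0.0.0.0: MATCH
Selected: next-hop 139.113.188.153 via tun0 (matched /9)


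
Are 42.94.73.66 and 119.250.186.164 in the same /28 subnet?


Mask: 255.255.255.240
42.94.73.66 AND mask = 42.94.73.64
119.250.186.164 AND mask = 119.250.186.160
No, different subnets (42.94.73.64 vs 119.250.186.160)


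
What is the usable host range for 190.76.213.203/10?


Network: 190.64.0.0
Broadcast: 190.127.255.255
First usable = network + 1
Last usable = broadcast - 1
Range: 190.64.0.1 to 190.127.255.254


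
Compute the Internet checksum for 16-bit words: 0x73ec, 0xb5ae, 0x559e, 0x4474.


Sum all words (with carry folding):
+ 0x73ec = 0x73ec
+ 0xb5ae = 0x299b
+ 0x559e = 0x7f39
+ 0x4474 = 0xc3ad
One's complement: ~0xc3ad
Checksum = 0x3c52


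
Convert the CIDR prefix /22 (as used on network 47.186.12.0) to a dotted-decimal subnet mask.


/22 means 22 network bits, 10 host bits
Binary: 11111111111111111111110000000000
Mask: 255.255.252.0


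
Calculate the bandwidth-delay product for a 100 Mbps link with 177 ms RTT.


BDP = bandwidth * RTT
= 100 Mbps * 177 ms
= 100 * 1e6 * 177 / 1000 bits
= 17700000 bits
= 2212500 bytes
= 2160.6445 KB
BDP = 17700000 bits (2212500 bytes)


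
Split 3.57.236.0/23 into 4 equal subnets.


New prefix = 23 + 2 = 25
Each subnet has 128 addresses
  3.57.236.0/25
  3.57.236.128/25
  3.57.237.0/25
  3.57.237.128/25
Subnets: 3.57.236.0/25, 3.57.236.128/25, 3.57.237.0/25, 3.57.237.128/25


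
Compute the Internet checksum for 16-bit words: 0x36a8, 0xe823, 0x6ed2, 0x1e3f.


Sum all words (with carry folding):
+ 0x36a8 = 0x36a8
+ 0xe823 = 0x1ecc
+ 0x6ed2 = 0x8d9e
+ 0x1e3f = 0xabdd
One's complement: ~0xabdd
Checksum = 0x5422


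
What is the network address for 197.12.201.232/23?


IP:   11000101.00001100.11001001.11101000
Mask: 11111111.11111111.11111110.00000000
AND operation:
Net:  11000101.00001100.11001000.00000000
Network: 197.12.200.0/23


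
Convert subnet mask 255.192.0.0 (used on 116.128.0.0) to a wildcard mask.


Subnet mask: 255.192.0.0
Wildcard = 255.255.255.255 - subnet mask
255 - 255 = 0
255 - 192 = 63
255 - 0 = 255
255 - 0 = 255
Wildcard: 0.63.255.255


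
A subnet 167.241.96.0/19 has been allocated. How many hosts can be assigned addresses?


Host bits = 32 - 19 = 13
Total addresses = 2^13 = 8192
Usable = total - 2 (network and broadcast)
Usable hosts: 8190


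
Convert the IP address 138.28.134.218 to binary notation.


138 = 10001010
28 = 00011100
134 = 10000110
218 = 11011010
Binary: 10001010.00011100.10000110.11011010


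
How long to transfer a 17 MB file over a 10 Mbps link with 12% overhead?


Effective throughput = 10 * (1 - 12/100) = 8.8 Mbps
File size in Mb = 17 * 8 = 136 Mb
Time = 136 / 8.8
Time = 15.4545 seconds
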